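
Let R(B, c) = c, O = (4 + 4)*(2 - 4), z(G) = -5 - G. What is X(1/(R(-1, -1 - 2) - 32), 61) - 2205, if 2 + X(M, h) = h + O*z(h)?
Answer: -1090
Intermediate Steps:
O = -16 (O = 8*(-2) = -16)
X(M, h) = 78 + 17*h (X(M, h) = -2 + (h - 16*(-5 - h)) = -2 + (h + (80 + 16*h)) = -2 + (80 + 17*h) = 78 + 17*h)
X(1/(R(-1, -1 - 2) - 32), 61) - 2205 = (78 + 17*61) - 2205 = (78 + 1037) - 2205 = 1115 - 2205 = -1090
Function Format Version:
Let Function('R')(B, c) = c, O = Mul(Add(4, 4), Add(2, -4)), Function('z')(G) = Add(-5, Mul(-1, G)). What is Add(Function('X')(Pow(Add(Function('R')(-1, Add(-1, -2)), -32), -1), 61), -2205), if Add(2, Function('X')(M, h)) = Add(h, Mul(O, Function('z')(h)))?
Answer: -1090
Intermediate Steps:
O = -16 (O = Mul(8, -2) = -16)
Function('X')(M, h) = Add(78, Mul(17, h)) (Function('X')(M, h) = Add(-2, Add(h, Mul(-16, Add(-5, Mul(-1, h))))) = Add(-2, Add(h, Add(80, Mul(16, h)))) = Add(-2, Add(80, Mul(17, h))) = Add(78, Mul(17, h)))
Add(Function('X')(Pow(Add(Function('R')(-1, Add(-1, -2)), -32), -1), 61), -2205) = Add(Add(78, Mul(17, 61)), -2205) = Add(Add(78, 1037), -2205) = Add(1115, -2205) = -1090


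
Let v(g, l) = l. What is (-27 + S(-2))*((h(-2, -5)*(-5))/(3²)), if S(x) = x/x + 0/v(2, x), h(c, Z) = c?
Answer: -260/9 ≈ -28.889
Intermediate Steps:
S(x) = 1 (S(x) = x/x + 0/x = 1 + 0 = 1)
(-27 + S(-2))*((h(-2, -5)*(-5))/(3²)) = (-27 + 1)*((-2*(-5))/(3²)) = -260/9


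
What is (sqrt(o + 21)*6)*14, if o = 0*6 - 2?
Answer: 84*sqrt(19) ≈ 366.15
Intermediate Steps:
o = -2 (o = 0 - 2 = -2)
(sqrt(o + 21)*6)*14 = (sqrt(-2 + 21)*6)*14 = (sqrt(19)*6)*14 = (6*sqrt(19))*14 = 84*sqrt(19)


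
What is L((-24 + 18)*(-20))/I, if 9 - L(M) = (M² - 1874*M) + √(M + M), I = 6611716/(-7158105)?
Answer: -1506702363345/6611716 + 7158105*√15/1652929 ≈ -2.2787e+5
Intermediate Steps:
I = -6611716/7158105 (I = 6611716*(-1/7158105) = -6611716/7158105 ≈ -0.92367)
L(M) = 9 - M² + 1874*M - √2*√M (L(M) = 9 - ((M² - 1874*M) + √(M + M)) = 9 - ((M² - 1874*M) + √(2*M)) = 9 - ((M² - 1874*M) + √2*√M) = 9 - (M² - 1874*M + √2*√M) = 9 + (-M² + 1874*M - √2*√M) = 9 - M² + 1874*M - √2*√M)
L((-24 + 18)*(-20))/I = (9 - ((-24 + 18)*(-20))² + 1874*((-24 + 18)*(-20)) - √2*√((-24 + 18)*(-20)))/(-6611716/7158105) = (9 - (-6*(-20))² + 1874*(-6*(-20)) - √2*√(-6*(-20)))*(-7158105/6611716) = (9 - 1*120² + 1874*120 - √2*√120)*(-7158105/6611716) = (9 - 1*14400 + 224880 - √2*2*√30)*(-7158105/6611716) = (9 - 14400 + 224880 - 4*√15)*(-7158105/6611716) = (210489 - 4*√15)*(-7158105/6611716) = -1506702363345/6611716 + 7158105*√15/1652929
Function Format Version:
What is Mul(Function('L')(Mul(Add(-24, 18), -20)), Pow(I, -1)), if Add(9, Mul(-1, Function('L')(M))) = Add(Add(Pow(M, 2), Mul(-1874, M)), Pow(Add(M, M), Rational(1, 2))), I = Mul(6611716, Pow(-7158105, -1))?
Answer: Add(Rational(-1506702363345, 6611716), Mul(Rational(7158105, 1652929), Pow(15, Rational(1, 2)))) ≈ -2.2787e+5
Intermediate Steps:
I = Rational(-6611716, 7158105) (I = Mul(6611716, Rational(-1, 7158105)) = Rational(-6611716, 7158105) ≈ -0.92367)
Function('L')(M) = Add(9, Mul(-1, Pow(M, 2)), Mul(1874, M), Mul(-1, Pow(2, Rational(1, 2)), Pow(M, Rational(1, 2)))) (Function('L')(M) = Add(9, Mul(-1, Add(Add(Pow(M, 2), Mul(-1874, M)), Pow(Add(M, M), Rational(1, 2))))) = Add(9, Mul(-1, Add(Add(Pow(M, 2), Mul(-1874, M)), Pow(Mul(2, M), Rational(1, 2))))) = Add(9, Mul(-1, Add(Add(Pow(M, 2), Mul(-1874, M)), Mul(Pow(2, Rational(1, 2)), Pow(M, Rational(1, 2)))))) = Add(9, Mul(-1, Add(Pow(M, 2), Mul(-1874, M), Mul(Pow(2, Rational(1, 2)), Pow(M, Rational(1, 2)))))) = Add(9, Add(Mul(-1, Pow(M, 2)), Mul(1874, M), Mul(-1, Pow(2, Rational(1, 2)), Pow(M, Rational(1, 2))))) = Add(9, Mul(-1, Pow(M, 2)), Mul(1874, M), Mul(-1, Pow(2, Rational(1, 2)), Pow(M, Rational(1, 2)))))
Mul(Function('L')(Mul(Add(-24, 18), -20)), Pow(I, -1)) = Mul(Add(9, Mul(-1, Pow(Mul(Add(-24, 18), -20), 2)), Mul(1874, Mul(Add(-24, 18), -20)), Mul(-1, Pow(2, Rational(1, 2)), Pow(Mul(Add(-24, 18), -20), Rational(1, 2)))), Pow(Rational(-6611716, 7158105), -1)) = Mul(Add(9, Mul(-1, Pow(Mul(-6, -20), 2)), Mul(1874, Mul(-6, -20)), Mul(-1, Pow(2, Rational(1, 2)), Pow(Mul(-6, -20), Rational(1, 2)))), Rational(-7158105, 6611716)) = Mul(Add(9, Mul(-1, Pow(120, 2)), Mul(1874, 120), Mul(-1, Pow(2, Rational(1, 2)), Pow(120, Rational(1, 2)))), Rational(-7158105, 6611716)) = Mul(Add(9, Mul(-1, 14400), 224880, Mul(-1, Pow(2, Rational(1, 2)), Mul(2, Pow(30, Rational(1, 2))))), Rational(-7158105, 6611716)) = Mul(Add(9, -14400, 224880, Mul(-4, Pow(15, Rational(1, 2)))), Rational(-7158105, 6611716)) = Mul(Add(210489, Mul(-4, Pow(15, Rational(1, 2)))), Rational(-7158105, 6611716)) = Add(Rational(-1506702363345, 6611716), Mul(Rational(7158105, 1652929), Pow(15, Rational(1, 2))))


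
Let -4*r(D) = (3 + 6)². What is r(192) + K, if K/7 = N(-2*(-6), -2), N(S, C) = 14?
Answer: 311/4 ≈ 77.750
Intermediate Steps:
K = 98 (K = 7*14 = 98)
r(D) = -81/4 (r(D) = -(3 + 6)²/4 = -¼*9² = -¼*81 = -81/4)
r(192) + K = -81/4 + 98 = 311/4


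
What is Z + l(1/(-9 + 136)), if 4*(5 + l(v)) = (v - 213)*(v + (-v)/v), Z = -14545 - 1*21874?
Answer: -586630621/16129 ≈ -36371.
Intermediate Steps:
Z = -36419 (Z = -14545 - 21874 = -36419)
l(v) = -5 + (-1 + v)*(-213 + v)/4 (l(v) = -5 + ((v - 213)*(v + (-v)/v))/4 = -5 + ((-213 + v)*(v - 1))/4 = -5 + ((-213 + v)*(-1 + v))/4 = -5 + ((-1 + v)*(-213 + v))/4 = -5 + (-1 + v)*(-213 + v)/4)
Z + l(1/(-9 + 136)) = -36419 + (193/4 - 107/(2*(-9 + 136)) + (1/(-9 + 136))²/4) = -36419 + (193/4 - 107/2/127 + (1/127)²/4) = -36419 + (193/4 - 107/2*1/127 + (1/127)²/4) = -36419 + (193/4 - 107/254 + (¼)*(1/16129)) = -36419 + (193/4 - 107/254 + 1/64516) = -36419 + 771430/16129 = -586630621/16129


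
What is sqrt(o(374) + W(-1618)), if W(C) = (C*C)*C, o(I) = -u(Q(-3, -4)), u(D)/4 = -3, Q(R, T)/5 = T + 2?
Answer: 22*I*sqrt(8751655) ≈ 65083.0*I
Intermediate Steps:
Q(R, T) = 10 + 5*T (Q(R, T) = 5*(T + 2) = 5*(2 + T) = 10 + 5*T)
u(D) = -12 (u(D) = 4*(-3) = -12)
o(I) = 12 (o(I) = -1*(-12) = 12)
W(C) = C**3 (W(C) = C**2*C = C**3)
sqrt(o(374) + W(-1618)) = sqrt(12 + (-1618)**3) = sqrt(12 - 4235801032) = sqrt(-4235801020) = 22*I*sqrt(8751655)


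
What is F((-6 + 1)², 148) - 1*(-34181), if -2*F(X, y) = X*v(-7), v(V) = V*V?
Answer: 67137/2 ≈ 33569.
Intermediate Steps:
v(V) = V²
F(X, y) = -49*X/2 (F(X, y) = -X*(-7)²/2 = -X*49/2 = -49*X/2)
F((-6 + 1)², 148) - 1*(-34181) = -49*(-6 + 1)²/2 - 1*(-34181) = -49/2*(-5)² + 34181 = -49/2*25 + 34181 = -1225/2 + 34181 = 67137/2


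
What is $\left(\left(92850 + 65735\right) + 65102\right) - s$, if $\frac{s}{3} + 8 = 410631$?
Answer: $-1008182$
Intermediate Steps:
$s = 1231869$ ($s = -24 + 3 \cdot 410631 = -24 + 1231893 = 1231869$)
$\left(\left(92850 + 65735\right) + 65102\right) - s = \left(\left(92850 + 65735\right) + 65102\right) - 1231869 = \left(158585 + 65102\right) - 1231869 = 223687 - 1231869 = -1008182$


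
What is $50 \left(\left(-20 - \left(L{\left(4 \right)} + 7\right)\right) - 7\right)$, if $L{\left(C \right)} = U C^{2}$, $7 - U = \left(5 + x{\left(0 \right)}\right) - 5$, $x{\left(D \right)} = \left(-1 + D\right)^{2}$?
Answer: $-6500$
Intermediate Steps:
$U = 6$ ($U = 7 - \left(\left(5 + \left(-1 + 0\right)^{2}\right) - 5\right) = 7 - \left(\left(5 + \left(-1\right)^{2}\right) - 5\right) = 7 - \left(\left(5 + 1\right) - 5\right) = 7 - \left(6 - 5\right) = 7 - 1 = 6$)
$L{\left(C \right)} = 6 C^{2}$
$50 \left(\left(-20 - \left(L{\left(4 \right)} + 7\right)\right) - 7\right) = 50 \left(\left(-20 - \left(6 \cdot 4^{2} + 7\right)\right) - 7\right) = 50 \left(\left(-20 - \left(6 \cdot 16 + 7\right)\right) - 7\right) = 50 \left(\left(-20 - \left(96 + 7\right)\right) - 7\right) = 50 \left(\left(-20 - 103\right) - 7\right) = 50 \left(-123 - 7\right) = 50 \left(-130\right) = -6500$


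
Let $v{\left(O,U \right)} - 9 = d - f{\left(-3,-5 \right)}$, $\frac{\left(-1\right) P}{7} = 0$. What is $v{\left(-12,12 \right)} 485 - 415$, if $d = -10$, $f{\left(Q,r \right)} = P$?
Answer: $-900$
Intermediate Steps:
$P = 0$ ($P = \left(-7\right) 0 = 0$)
$f{\left(Q,r \right)} = 0$
$v{\left(O,U \right)} = -1$ ($v{\left(O,U \right)} = 9 - 10 = -1$)
$v{\left(-12,12 \right)} 485 - 415 = \left(-1\right) 485 - 415 = -485 - 415 = -900$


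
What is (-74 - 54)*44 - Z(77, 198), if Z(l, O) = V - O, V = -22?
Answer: -5412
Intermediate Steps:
Z(l, O) = -22 - O
(-74 - 54)*44 - Z(77, 198) = (-74 - 54)*44 - (-22 - 1*198) = -128*44 - (-22 - 198) = -5632 - 1*(-220) = -5632 + 220 = -5412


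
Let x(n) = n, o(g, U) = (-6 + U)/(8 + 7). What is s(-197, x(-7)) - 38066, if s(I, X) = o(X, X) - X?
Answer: -570898/15 ≈ -38060.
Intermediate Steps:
o(g, U) = -⅖ + U/15 (o(g, U) = (-6 + U)/15 = (-6 + U)*(1/15) = -⅖ + U/15)
s(I, X) = -⅖ - 14*X/15 (s(I, X) = (-⅖ + X/15) - X = -⅖ - 14*X/15)
s(-197, x(-7)) - 38066 = (-⅖ - 14/15*(-7)) - 38066 = (-⅖ + 98/15) - 38066 = 92/15 - 38066 = -570898/15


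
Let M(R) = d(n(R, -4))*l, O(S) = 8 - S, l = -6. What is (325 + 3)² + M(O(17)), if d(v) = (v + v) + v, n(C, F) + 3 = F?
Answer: 107710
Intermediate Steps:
n(C, F) = -3 + F
d(v) = 3*v (d(v) = 2*v + v = 3*v)
M(R) = 126 (M(R) = (3*(-3 - 4))*(-6) = (3*(-7))*(-6) = -21*(-6) = 126)
(325 + 3)² + M(O(17)) = (325 + 3)² + 126 = 328² + 126 = 107584 + 126 = 107710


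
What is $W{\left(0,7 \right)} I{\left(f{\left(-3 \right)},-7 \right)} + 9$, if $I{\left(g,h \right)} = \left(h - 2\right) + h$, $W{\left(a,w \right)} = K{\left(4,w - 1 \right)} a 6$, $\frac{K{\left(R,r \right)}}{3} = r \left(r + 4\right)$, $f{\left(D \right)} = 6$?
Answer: $9$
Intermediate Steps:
$K{\left(R,r \right)} = 3 r \left(4 + r\right)$ ($K{\left(R,r \right)} = 3 r \left(r + 4\right) = 3 r \left(4 + r\right)$)
$W{\left(a,w \right)} = 18 a \left(-1 + w\right) \left(3 + w\right)$ ($W{\left(a,w \right)} = 3 \left(w - 1\right) \left(4 + \left(w - 1\right)\right) a 6 = 3 \left(-1 + w\right) \left(4 + \left(-1 + w\right)\right) a 6 = 3 \left(-1 + w\right) \left(3 + w\right) a 6 = 3 a \left(-1 + w\right) \left(3 + w\right) 6 = 18 a \left(-1 + w\right) \left(3 + w\right)$)
$I{\left(g,h \right)} = -2 + 2 h$ ($I{\left(g,h \right)} = \left(-2 + h\right) + h = -2 + 2 h$)
$W{\left(0,7 \right)} I{\left(f{\left(-3 \right)},-7 \right)} + 9 = 18 \cdot 0 \left(-1 + 7\right) \left(3 + 7\right) \left(-2 + 2 \left(-7\right)\right) + 9 = 18 \cdot 0 \cdot 6 \cdot 10 \left(-2 - 14\right) + 9 = 0 \left(-16\right) + 9 = 0 + 9 = 9$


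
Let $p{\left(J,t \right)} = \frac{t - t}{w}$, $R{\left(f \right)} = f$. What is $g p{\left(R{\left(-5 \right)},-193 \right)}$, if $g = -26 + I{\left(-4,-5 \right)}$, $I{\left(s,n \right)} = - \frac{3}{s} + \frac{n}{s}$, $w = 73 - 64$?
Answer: $0$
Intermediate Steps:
$w = 9$
$p{\left(J,t \right)} = 0$ ($p{\left(J,t \right)} = \frac{t - t}{9} = 0 \cdot \frac{1}{9} = 0$)
$g = -24$ ($g = -26 + \frac{-3 - 5}{-4} = -26 - -2 = -26 + 2 = -24$)
$g p{\left(R{\left(-5 \right)},-193 \right)} = \left(-24\right) 0 = 0$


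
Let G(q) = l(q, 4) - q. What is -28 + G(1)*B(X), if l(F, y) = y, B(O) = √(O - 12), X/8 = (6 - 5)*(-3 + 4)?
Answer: -28 + 6*I ≈ -28.0 + 6.0*I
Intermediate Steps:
X = 8 (X = 8*((6 - 5)*(-3 + 4)) = 8*(1*1) = 8*1 = 8)
B(O) = √(-12 + O)
G(q) = 4 - q
-28 + G(1)*B(X) = -28 + (4 - 1*1)*√(-12 + 8) = -28 + (4 - 1)*√(-4) = -28 + 3*(2*I) = -28 + 6*I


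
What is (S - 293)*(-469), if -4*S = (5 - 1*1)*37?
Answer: 154770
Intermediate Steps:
S = -37 (S = -(5 - 1*1)*37/4 = -(5 - 1)*37/4 = -37 ≈ -37.000)
(S - 293)*(-469) = (-37 - 293)*(-469) = -330*(-469) = 154770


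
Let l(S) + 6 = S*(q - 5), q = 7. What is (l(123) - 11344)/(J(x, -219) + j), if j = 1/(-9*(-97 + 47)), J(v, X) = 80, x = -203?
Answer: -4996800/36001 ≈ -138.80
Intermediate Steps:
l(S) = -6 + 2*S (l(S) = -6 + S*(7 - 5) = -6 + S*2 = -6 + 2*S)
j = 1/450 (j = 1/(-9*(-50)) = 1/450 ≈ 0.0022222)
(l(123) - 11344)/(J(x, -219) + j) = ((-6 + 2*123) - 11344)/(80 + 1/450) = ((-6 + 246) - 11344)/(36001/450) = (240 - 11344)*(450/36001) = -11104*450/36001 = -4996800/36001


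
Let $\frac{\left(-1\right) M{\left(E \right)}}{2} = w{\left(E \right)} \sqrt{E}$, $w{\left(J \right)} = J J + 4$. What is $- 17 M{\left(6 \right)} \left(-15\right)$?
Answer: $- 20400 \sqrt{6} \approx -49970.0$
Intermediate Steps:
$w{\left(J \right)} = 4 + J^{2}$ ($w{\left(J \right)} = J^{2} + 4 = 4 + J^{2}$)
$M{\left(E \right)} = - 2 \sqrt{E} \left(4 + E^{2}\right)$ ($M{\left(E \right)} = - 2 \left(4 + E^{2}\right) \sqrt{E} = - 2 \sqrt{E} \left(4 + E^{2}\right)$)
$- 17 M{\left(6 \right)} \left(-15\right) = - 17 \cdot 2 \sqrt{6} \left(-4 - 6^{2}\right) \left(-15\right) = - 17 \cdot 2 \sqrt{6} \left(-4 - 36\right) \left(-15\right) = - 17 \cdot 2 \sqrt{6} \left(-40\right) \left(-15\right) = - 17 \left(- 80 \sqrt{6}\right) \left(-15\right) = 1360 \sqrt{6} \left(-15\right) = - 20400 \sqrt{6}$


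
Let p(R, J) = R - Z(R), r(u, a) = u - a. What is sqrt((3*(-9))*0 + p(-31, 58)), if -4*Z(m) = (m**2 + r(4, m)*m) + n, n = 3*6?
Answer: I*sqrt(230)/2 ≈ 7.5829*I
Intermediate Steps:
n = 18
Z(m) = -9/2 - m**2/4 - m*(4 - m)/4 (Z(m) = -((m**2 + (4 - m)*m) + 18)/4 = -((m**2 + m*(4 - m)) + 18)/4 = -(18 + m**2 + m*(4 - m))/4 = -9/2 - m**2/4 - m*(4 - m)/4)
p(R, J) = 9/2 + 2*R (p(R, J) = R - (-9/2 - R) = R + (9/2 + R) = 9/2 + 2*R)
sqrt((3*(-9))*0 + p(-31, 58)) = sqrt((3*(-9))*0 + (9/2 + 2*(-31))) = sqrt(-27*0 + (9/2 - 62)) = sqrt(0 - 115/2) = sqrt(-115/2) = I*sqrt(230)/2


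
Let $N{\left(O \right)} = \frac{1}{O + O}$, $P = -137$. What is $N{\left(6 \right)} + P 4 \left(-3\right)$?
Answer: $\frac{19729}{12} \approx 1644.1$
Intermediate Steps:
$N{\left(O \right)} = \frac{1}{2 O}$
$N{\left(6 \right)} + P 4 \left(-3\right) = \frac{1}{2 \cdot 6} - 137 \cdot 4 \left(-3\right) = \frac{1}{2} \cdot \frac{1}{6} - -1644 = \frac{1}{12} + 1644 = \frac{19729}{12}$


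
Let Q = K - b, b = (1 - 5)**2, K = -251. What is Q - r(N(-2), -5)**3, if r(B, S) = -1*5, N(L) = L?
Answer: -142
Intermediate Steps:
b = 16 (b = (-4)**2 = 16)
r(B, S) = -5
Q = -267 (Q = -251 - 1*16 = -251 - 16 = -267)
Q - r(N(-2), -5)**3 = -267 - 1*(-5)**3 = -267 - 1*(-125) = -267 + 125 = -142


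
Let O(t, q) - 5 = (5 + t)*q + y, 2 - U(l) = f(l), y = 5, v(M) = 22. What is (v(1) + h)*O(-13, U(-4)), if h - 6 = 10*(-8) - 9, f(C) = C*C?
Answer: -7442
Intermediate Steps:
f(C) = C**2
h = -83 (h = 6 + (10*(-8) - 9) = 6 + (-80 - 9) = 6 - 89 = -83)
U(l) = 2 - l**2
O(t, q) = 10 + q*(5 + t) (O(t, q) = 5 + ((5 + t)*q + 5) = 5 + (q*(5 + t) + 5) = 5 + (5 + q*(5 + t)) = 10 + q*(5 + t))
(v(1) + h)*O(-13, U(-4)) = (22 - 83)*(10 + 5*(2 - 1*(-4)**2) + (2 - 1*(-4)**2)*(-13)) = -61*(10 + 5*(2 - 1*16) + (2 - 1*16)*(-13)) = -61*(10 + 5*(2 - 16) + (2 - 16)*(-13)) = -61*(10 + 5*(-14) - 14*(-13)) = -61*(10 - 70 + 182) = -61*122 = -7442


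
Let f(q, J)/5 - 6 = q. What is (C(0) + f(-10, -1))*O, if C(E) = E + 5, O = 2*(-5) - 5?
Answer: 225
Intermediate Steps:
f(q, J) = 30 + 5*q
O = -15 (O = -10 - 5 = -15)
C(E) = 5 + E
(C(0) + f(-10, -1))*O = ((5 + 0) + (30 + 5*(-10)))*(-15) = (5 + (30 - 50))*(-15) = (5 - 20)*(-15) = -15*(-15) = 225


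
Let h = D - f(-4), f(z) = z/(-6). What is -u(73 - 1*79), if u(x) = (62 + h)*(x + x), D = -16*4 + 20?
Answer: 208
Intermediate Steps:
f(z) = -z/6 (f(z) = z*(-⅙) = -z/6)
D = -44 (D = -64 + 20 = -44)
h = -134/3 (h = -44 - (-1)*(-4)/6 = -44 - 1*⅔ = -44 - ⅔ = -134/3 ≈ -44.667)
u(x) = 104*x/3 (u(x) = (62 - 134/3)*(x + x) = 52*(2*x)/3 = 104*x/3)
-u(73 - 1*79) = -104*(73 - 1*79)/3 = -104*(73 - 79)/3 = -104*(-6)/3 = -1*(-208) = 208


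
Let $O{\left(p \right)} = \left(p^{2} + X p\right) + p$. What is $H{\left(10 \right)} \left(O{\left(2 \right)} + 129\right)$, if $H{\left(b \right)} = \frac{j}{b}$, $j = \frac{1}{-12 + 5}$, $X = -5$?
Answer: $- \frac{25}{14} \approx -1.7857$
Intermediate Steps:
$O{\left(p \right)} = p^{2} - 4 p$ ($O{\left(p \right)} = \left(p^{2} - 5 p\right) + p = p^{2} - 4 p$)
$j = - \frac{1}{7}$ ($j = \frac{1}{-7} = - \frac{1}{7} \approx -0.14286$)
$H{\left(b \right)} = - \frac{1}{7 b}$
$H{\left(10 \right)} \left(O{\left(2 \right)} + 129\right) = - \frac{1}{7 \cdot 10} \left(2 \left(-4 + 2\right) + 129\right) = \left(- \frac{1}{7}\right) \frac{1}{10} \left(2 \left(-2\right) + 129\right) = - \frac{-4 + 129}{70} = \left(- \frac{1}{70}\right) 125 = - \frac{25}{14}$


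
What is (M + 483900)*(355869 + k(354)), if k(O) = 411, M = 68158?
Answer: 196687224240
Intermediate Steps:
(M + 483900)*(355869 + k(354)) = (68158 + 483900)*(355869 + 411) = 552058*356280 = 196687224240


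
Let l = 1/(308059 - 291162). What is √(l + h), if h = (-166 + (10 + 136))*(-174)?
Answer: √993569976217/16897 ≈ 58.992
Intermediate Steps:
l = 1/16897 ≈ 5.9182e-5
h = 3480 (h = (-166 + 146)*(-174) = -20*(-174) = 3480)
√(l + h) = √(1/16897 + 3480) = √(58801561/16897) = √993569976217/16897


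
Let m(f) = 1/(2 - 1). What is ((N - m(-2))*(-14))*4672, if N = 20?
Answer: -1242752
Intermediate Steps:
m(f) = 1 (m(f) = 1/1 = 1)
((N - m(-2))*(-14))*4672 = ((20 - 1*1)*(-14))*4672 = ((20 - 1)*(-14))*4672 = (19*(-14))*4672 = -266*4672 = -1242752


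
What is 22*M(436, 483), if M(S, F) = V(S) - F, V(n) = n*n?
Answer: 4171486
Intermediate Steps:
V(n) = n²
M(S, F) = S² - F
22*M(436, 483) = 22*(436² - 1*483) = 22*(190096 - 483) = 22*189613 = 4171486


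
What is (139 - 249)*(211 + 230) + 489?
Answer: -48021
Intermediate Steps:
(139 - 249)*(211 + 230) + 489 = -110*441 + 489 = -48510 + 489 = -48021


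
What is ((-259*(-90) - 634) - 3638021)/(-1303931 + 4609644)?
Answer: -3615345/3305713 ≈ -1.0937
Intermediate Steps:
((-259*(-90) - 634) - 3638021)/(-1303931 + 4609644) = ((23310 - 634) - 3638021)/3305713 = (22676 - 3638021)*(1/3305713) = -3615345*1/3305713 = -3615345/3305713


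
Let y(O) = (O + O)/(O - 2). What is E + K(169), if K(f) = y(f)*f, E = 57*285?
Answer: 2770037/167 ≈ 16587.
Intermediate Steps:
E = 16245
y(O) = 2*O/(-2 + O) (y(O) = (2*O)/(-2 + O) = 2*O/(-2 + O))
K(f) = 2*f²/(-2 + f) (K(f) = (2*f/(-2 + f))*f = 2*f²/(-2 + f))
E + K(169) = 16245 + 2*169²/(-2 + 169) = 16245 + 2*28561/167 = 16245 + 2*28561*(1/167) = 16245 + 57122/167 = 2770037/167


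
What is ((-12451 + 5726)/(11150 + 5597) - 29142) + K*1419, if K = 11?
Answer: -226643876/16747 ≈ -13533.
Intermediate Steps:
((-12451 + 5726)/(11150 + 5597) - 29142) + K*1419 = ((-12451 + 5726)/(11150 + 5597) - 29142) + 11*1419 = (-6725/16747 - 29142) + 15609 = -488047799/16747 + 15609 = -226643876/16747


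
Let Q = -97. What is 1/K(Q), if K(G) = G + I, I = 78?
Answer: -1/19 ≈ -0.052632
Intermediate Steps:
K(G) = 78 + G (K(G) = G + 78 = 78 + G)
1/K(Q) = 1/(78 - 97) = 1/(-19) = -1/19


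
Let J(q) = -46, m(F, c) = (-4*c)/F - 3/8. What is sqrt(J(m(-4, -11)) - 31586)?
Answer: 4*I*sqrt(1977) ≈ 177.85*I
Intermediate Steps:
m(F, c) = -3/8 - 4*c/F (m(F, c) = -4*c/F - 3*1/8 = -4*c/F - 3/8 = -3/8 - 4*c/F)
sqrt(J(m(-4, -11)) - 31586) = sqrt(-46 - 31586) = sqrt(-31632) = 4*I*sqrt(1977)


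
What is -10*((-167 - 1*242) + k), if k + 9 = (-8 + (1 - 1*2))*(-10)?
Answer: 3280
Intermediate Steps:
k = 81 (k = -9 + (-8 + (1 - 1*2))*(-10) = -9 + (-8 + (1 - 2))*(-10) = -9 + (-8 - 1)*(-10) = -9 - 9*(-10) = -9 + 90 = 81)
-10*((-167 - 1*242) + k) = -10*((-167 - 1*242) + 81) = -10*((-167 - 242) + 81) = -10*(-409 + 81) = -10*(-328) = 3280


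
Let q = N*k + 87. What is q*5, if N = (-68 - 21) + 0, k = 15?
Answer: -6240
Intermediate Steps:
N = -89 (N = -89 + 0 = -89)
q = -1248 (q = -89*15 + 87 = -1335 + 87 = -1248)
q*5 = -1248*5 = -6240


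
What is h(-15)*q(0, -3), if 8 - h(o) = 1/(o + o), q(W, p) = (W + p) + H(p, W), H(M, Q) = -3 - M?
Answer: -241/10 ≈ -24.100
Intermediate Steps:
q(W, p) = -3 + W (q(W, p) = (W + p) + (-3 - p) = -3 + W)
h(o) = 8 - 1/(2*o) (h(o) = 8 - 1/(o + o) = 8 - 1/(2*o))
h(-15)*q(0, -3) = (8 - ½/(-15))*(-3 + 0) = (8 - ½*(-1/15))*(-3) = (8 + 1/30)*(-3) = (241/30)*(-3) = -241/10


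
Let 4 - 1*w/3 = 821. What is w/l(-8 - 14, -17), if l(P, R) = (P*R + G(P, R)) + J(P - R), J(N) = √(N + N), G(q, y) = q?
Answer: -431376/61957 + 2451*I*√10/123914 ≈ -6.9625 + 0.062549*I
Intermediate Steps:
J(N) = √2*√N (J(N) = √(2*N) = √2*√N)
l(P, R) = P + P*R + √2*√(P - R) (l(P, R) = (P*R + P) + √2*√(P - R) = (P + P*R) + √2*√(P - R) = P + P*R + √2*√(P - R))
w = -2451 (w = 12 - 3*821 = 12 - 2463 = -2451)
w/l(-8 - 14, -17) = -2451/((-8 - 14) + √(-2*(-17) + 2*(-8 - 14)) + (-8 - 14)*(-17)) = -2451/(-22 + √(34 + 2*(-22)) - 22*(-17)) = -2451/(-22 + √(34 - 44) + 374) = -2451/(-22 + √(-10) + 374) = -2451/(-22 + I*√10 + 374) = -2451/(352 + I*√10)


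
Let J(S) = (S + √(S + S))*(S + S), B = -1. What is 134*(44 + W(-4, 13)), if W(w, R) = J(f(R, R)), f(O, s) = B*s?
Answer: 51188 - 3484*I*√26 ≈ 51188.0 - 17765.0*I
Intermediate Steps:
f(O, s) = -s
J(S) = 2*S*(S + √2*√S) (J(S) = (S + √(2*S))*(2*S) = (S + √2*√S)*(2*S) = 2*S*(S + √2*√S))
W(w, R) = 2*R² + 2*√2*(-R)^(3/2) (W(w, R) = 2*(-R)² + 2*√2*(-R)^(3/2) = 2*R² + 2*√2*(-R)^(3/2))
134*(44 + W(-4, 13)) = 134*(44 + (2*13² + 2*√2*(-1*13)^(3/2))) = 134*(44 + (2*169 + 2*√2*(-13)^(3/2))) = 134*(44 + (338 + 2*√2*(-13*I*√13))) = 134*(44 + (338 - 26*I*√26)) = 134*(382 - 26*I*√26) = 51188 - 3484*I*√26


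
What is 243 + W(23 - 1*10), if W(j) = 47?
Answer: 290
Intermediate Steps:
243 + W(23 - 1*10) = 243 + 47 = 290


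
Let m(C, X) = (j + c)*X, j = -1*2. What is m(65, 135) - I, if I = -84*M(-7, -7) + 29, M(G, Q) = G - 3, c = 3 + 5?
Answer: -59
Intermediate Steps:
c = 8
M(G, Q) = -3 + G
j = -2
I = 869 (I = -84*(-3 - 7) + 29 = -84*(-10) + 29 = 840 + 29 = 869)
m(C, X) = 6*X (m(C, X) = (-2 + 8)*X = 6*X)
m(65, 135) - I = 6*135 - 1*869 = 810 - 869 = -59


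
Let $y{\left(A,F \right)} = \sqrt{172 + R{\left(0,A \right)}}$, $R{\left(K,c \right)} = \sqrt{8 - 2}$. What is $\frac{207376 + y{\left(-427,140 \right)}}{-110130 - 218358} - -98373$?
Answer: $\frac{4039267831}{41061} - \frac{\sqrt{172 + \sqrt{6}}}{328488} \approx 98372.0$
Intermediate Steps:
$R{\left(K,c \right)} = \sqrt{6}$
$y{\left(A,F \right)} = \sqrt{172 + \sqrt{6}}$
$\frac{207376 + y{\left(-427,140 \right)}}{-110130 - 218358} - -98373 = \frac{207376 + \sqrt{172 + \sqrt{6}}}{-110130 - 218358} - -98373 = \frac{207376 + \sqrt{172 + \sqrt{6}}}{-328488} + 98373 = \left(207376 + \sqrt{172 + \sqrt{6}}\right) \left(- \frac{1}{328488}\right) + 98373 = \left(- \frac{25922}{41061} - \frac{\sqrt{172 + \sqrt{6}}}{328488}\right) + 98373 = \frac{4039267831}{41061} - \frac{\sqrt{172 + \sqrt{6}}}{328488}$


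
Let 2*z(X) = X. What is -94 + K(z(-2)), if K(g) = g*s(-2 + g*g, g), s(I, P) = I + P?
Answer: -92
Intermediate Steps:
z(X) = X/2
K(g) = g*(-2 + g + g²) (K(g) = g*((-2 + g*g) + g) = g*((-2 + g²) + g) = g*(-2 + g + g²))
-94 + K(z(-2)) = -94 + ((½)*(-2))*(-2 + (½)*(-2) + ((½)*(-2))²) = -94 - (-2 - 1 + (-1)²) = -94 - (-2 - 1 + 1) = -94 - 1*(-2) = -94 + 2 = -92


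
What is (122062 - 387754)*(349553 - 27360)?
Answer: -85604102556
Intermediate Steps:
(122062 - 387754)*(349553 - 27360) = -265692*322193 = -85604102556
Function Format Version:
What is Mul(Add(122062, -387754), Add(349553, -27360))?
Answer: -85604102556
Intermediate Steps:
Mul(Add(122062, -387754), Add(349553, -27360)) = Mul(-265692, 322193) = -85604102556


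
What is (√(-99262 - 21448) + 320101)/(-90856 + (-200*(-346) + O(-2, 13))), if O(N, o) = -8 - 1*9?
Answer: -320101/21673 - I*√120710/21673 ≈ -14.77 - 0.016031*I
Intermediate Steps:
O(N, o) = -17 (O(N, o) = -8 - 9 = -17)
(√(-99262 - 21448) + 320101)/(-90856 + (-200*(-346) + O(-2, 13))) = (√(-99262 - 21448) + 320101)/(-90856 + (-200*(-346) - 17)) = (√(-120710) + 320101)/(-90856 + (69200 - 17)) = (I*√120710 + 320101)/(-90856 + 69183) = (320101 + I*√120710)/(-21673) = (320101 + I*√120710)*(-1/21673) = -320101/21673 - I*√120710/21673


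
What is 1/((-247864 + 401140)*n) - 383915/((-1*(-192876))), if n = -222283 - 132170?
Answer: -434536896379427/218308058881011 ≈ -1.9905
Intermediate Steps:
n = -354453
1/((-247864 + 401140)*n) - 383915/((-1*(-192876))) = 1/((-247864 + 401140)*(-354453)) - 383915/((-1*(-192876))) = -1/354453/153276 - 383915/192876 = (1/153276)*(-1/354453) - 383915*1/192876 = -1/54329138028 - 383915/192876 = -434536896379427/218308058881011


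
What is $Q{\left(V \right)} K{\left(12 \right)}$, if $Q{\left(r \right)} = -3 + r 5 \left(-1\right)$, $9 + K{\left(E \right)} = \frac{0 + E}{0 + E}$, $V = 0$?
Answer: $24$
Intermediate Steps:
$K{\left(E \right)} = -8$ ($K{\left(E \right)} = -9 + \frac{0 + E}{0 + E} = -9 + \frac{E}{E} = -9 + 1 = -8$)
$Q{\left(r \right)} = -3 - 5 r$ ($Q{\left(r \right)} = -3 + r \left(-5\right) = -3 - 5 r$)
$Q{\left(V \right)} K{\left(12 \right)} = \left(-3 - 0\right) \left(-8\right) = \left(-3 + 0\right) \left(-8\right) = \left(-3\right) \left(-8\right) = 24$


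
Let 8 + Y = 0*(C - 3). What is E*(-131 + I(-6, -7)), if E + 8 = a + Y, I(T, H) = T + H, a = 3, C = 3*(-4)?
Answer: 1872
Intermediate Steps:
C = -12
I(T, H) = H + T
Y = -8 (Y = -8 + 0*(-12 - 3) = -8 + 0*(-15) = -8 + 0 = -8)
E = -13 (E = -8 + (3 - 8) = -8 - 5 = -13)
E*(-131 + I(-6, -7)) = -13*(-131 + (-7 - 6)) = -13*(-131 - 13) = -13*(-144) = 1872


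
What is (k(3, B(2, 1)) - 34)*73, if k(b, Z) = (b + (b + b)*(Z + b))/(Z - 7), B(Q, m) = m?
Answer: -5621/2 ≈ -2810.5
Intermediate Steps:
k(b, Z) = (b + 2*b*(Z + b))/(-7 + Z) (k(b, Z) = (b + (2*b)*(Z + b))/(-7 + Z) = (b + 2*b*(Z + b))/(-7 + Z))
(k(3, B(2, 1)) - 34)*73 = (3*(1 + 2*1 + 2*3)/(-7 + 1) - 34)*73 = (3*(1 + 2 + 6)/(-6) - 34)*73 = (3*(-⅙)*9 - 34)*73 = (-9/2 - 34)*73 = -77/2*73 = -5621/2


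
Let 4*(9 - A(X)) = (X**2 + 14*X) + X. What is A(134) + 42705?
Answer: 75445/2 ≈ 37723.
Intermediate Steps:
A(X) = 9 - 15*X/4 - X**2/4 (A(X) = 9 - ((X**2 + 14*X) + X)/4 = 9 - (X**2 + 15*X)/4 = 9 + (-15*X/4 - X**2/4) = 9 - 15*X/4 - X**2/4)
A(134) + 42705 = (9 - 15/4*134 - 1/4*134**2) + 42705 = (9 - 1005/2 - 1/4*17956) + 42705 = (9 - 1005/2 - 4489) + 42705 = -9965/2 + 42705 = 75445/2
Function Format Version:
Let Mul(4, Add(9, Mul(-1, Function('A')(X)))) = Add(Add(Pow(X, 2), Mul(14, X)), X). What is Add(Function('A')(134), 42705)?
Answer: Rational(75445, 2) ≈ 37723.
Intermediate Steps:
Function('A')(X) = Add(9, Mul(Rational(-15, 4), X), Mul(Rational(-1, 4), Pow(X, 2))) (Function('A')(X) = Add(9, Mul(Rational(-1, 4), Add(Add(Pow(X, 2), Mul(14, X)), X))) = Add(9, Mul(Rational(-1, 4), Add(Pow(X, 2), Mul(15, X)))) = Add(9, Add(Mul(Rational(-15, 4), X), Mul(Rational(-1, 4), Pow(X, 2)))) = Add(9, Mul(Rational(-15, 4), X), Mul(Rational(-1, 4), Pow(X, 2))))
Add(Function('A')(134), 42705) = Add(Add(9, Mul(Rational(-15, 4), 134), Mul(Rational(-1, 4), Pow(134, 2))), 42705) = Add(Add(9, Rational(-1005, 2), Mul(Rational(-1, 4), 17956)), 42705) = Add(Add(9, Rational(-1005, 2), -4489), 42705) = Add(Rational(-9965, 2), 42705) = Rational(75445, 2)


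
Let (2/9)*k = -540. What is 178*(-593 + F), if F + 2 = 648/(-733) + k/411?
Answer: -10757074178/100421 ≈ -1.0712e+5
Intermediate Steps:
k = -2430 (k = (9/2)*(-540) = -2430)
F = -883348/100421 (F = -2 + (648/(-733) - 2430/411) = -2 + (648*(-1/733) - 2430*1/411) = -2 + (-648/733 - 810/137) = -2 - 682506/100421 = -883348/100421 ≈ -8.7964)
178*(-593 + F) = 178*(-593 - 883348/100421) = 178*(-60433001/100421) = -10757074178/100421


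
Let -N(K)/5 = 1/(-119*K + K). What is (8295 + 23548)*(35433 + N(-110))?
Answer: 2929048645481/2596 ≈ 1.1283e+9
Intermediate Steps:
N(K) = 5/(118*K) (N(K) = -5/(-119*K + K) = -5*(-1/(118*K)) = -(-5)/(118*K) = 5/(118*K))
(8295 + 23548)*(35433 + N(-110)) = (8295 + 23548)*(35433 + (5/118)/(-110)) = 31843*(35433 + (5/118)*(-1/110)) = 31843*(35433 - 1/2596) = 31843*(91984067/2596) = 2929048645481/2596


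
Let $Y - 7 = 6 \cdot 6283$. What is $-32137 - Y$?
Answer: $-69842$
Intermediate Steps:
$Y = 37705$ ($Y = 7 + 6 \cdot 6283 = 7 + 37698 = 37705$)
$-32137 - Y = -32137 - 37705 = -69842$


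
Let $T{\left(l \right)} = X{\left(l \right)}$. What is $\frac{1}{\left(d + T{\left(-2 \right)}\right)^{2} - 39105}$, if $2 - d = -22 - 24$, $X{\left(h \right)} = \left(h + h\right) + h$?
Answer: $- \frac{1}{37341} \approx -2.678 \cdot 10^{-5}$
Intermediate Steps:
$X{\left(h \right)} = 3 h$ ($X{\left(h \right)} = 2 h + h = 3 h$)
$T{\left(l \right)} = 3 l$
$d = 48$ ($d = 2 - \left(-22 - 24\right) = 2 - -46 = 2 + 46 = 48$)
$\frac{1}{\left(d + T{\left(-2 \right)}\right)^{2} - 39105} = \frac{1}{\left(48 + 3 \left(-2\right)\right)^{2} - 39105} = \frac{1}{\left(48 - 6\right)^{2} - 39105} = \frac{1}{42^{2} - 39105} = \frac{1}{1764 - 39105} = \frac{1}{-37341} = - \frac{1}{37341}$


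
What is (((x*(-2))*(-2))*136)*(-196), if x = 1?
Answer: -106624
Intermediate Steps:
(((x*(-2))*(-2))*136)*(-196) = (((1*(-2))*(-2))*136)*(-196) = (-2*(-2)*136)*(-196) = (4*136)*(-196) = 544*(-196) = -106624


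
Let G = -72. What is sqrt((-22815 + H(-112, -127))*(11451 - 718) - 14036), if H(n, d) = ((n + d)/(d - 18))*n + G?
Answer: I*sqrt(5206664489055)/145 ≈ 15737.0*I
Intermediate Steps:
H(n, d) = -72 + n*(d + n)/(-18 + d) (H(n, d) = ((n + d)/(d - 18))*n - 72 = ((d + n)/(-18 + d))*n - 72 = n*(d + n)/(-18 + d) - 72 = -72 + n*(d + n)/(-18 + d))
sqrt((-22815 + H(-112, -127))*(11451 - 718) - 14036) = sqrt((-22815 + (1296 + (-112)**2 - 72*(-127) - 127*(-112))/(-18 - 127))*(11451 - 718) - 14036) = sqrt((-22815 + (1296 + 12544 + 9144 + 14224)/(-145))*10733 - 14036) = sqrt((-22815 - 1/145*37208)*10733 - 14036) = sqrt((-22815 - 37208/145)*10733 - 14036) = sqrt(-3345383/145*10733 - 14036) = sqrt(-35905995739/145 - 14036) = sqrt(-35908030959/145) = I*sqrt(5206664489055)/145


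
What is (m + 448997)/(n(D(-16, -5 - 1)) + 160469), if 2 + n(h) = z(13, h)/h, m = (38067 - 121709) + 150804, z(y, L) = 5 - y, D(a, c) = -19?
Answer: 9807021/3048881 ≈ 3.2166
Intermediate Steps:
m = 67162 (m = -83642 + 150804 = 67162)
n(h) = -2 - 8/h (n(h) = -2 + (5 - 1*13)/h = -2 + (5 - 13)/h = -2 - 8/h)
(m + 448997)/(n(D(-16, -5 - 1)) + 160469) = (67162 + 448997)/((-2 - 8/(-19)) + 160469) = 516159/((-2 - 8*(-1/19)) + 160469) = 516159/((-2 + 8/19) + 160469) = 516159/(-30/19 + 160469) = 516159/(3048881/19) = 516159*(19/3048881) = 9807021/3048881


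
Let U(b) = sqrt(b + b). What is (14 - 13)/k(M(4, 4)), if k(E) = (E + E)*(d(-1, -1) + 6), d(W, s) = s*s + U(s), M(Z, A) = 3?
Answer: 7/306 - I*sqrt(2)/306 ≈ 0.022876 - 0.0046216*I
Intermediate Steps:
U(b) = sqrt(2)*sqrt(b) (U(b) = sqrt(2*b) = sqrt(2)*sqrt(b))
d(W, s) = s**2 + sqrt(2)*sqrt(s) (d(W, s) = s*s + sqrt(2)*sqrt(s) = s**2 + sqrt(2)*sqrt(s))
k(E) = 2*E*(7 + I*sqrt(2)) (k(E) = (E + E)*(((-1)**2 + sqrt(2)*sqrt(-1)) + 6) = (2*E)*((1 + sqrt(2)*I) + 6) = (2*E)*((1 + I*sqrt(2)) + 6) = (2*E)*(7 + I*sqrt(2)) = 2*E*(7 + I*sqrt(2)))
(14 - 13)/k(M(4, 4)) = (14 - 13)/((2*3*(7 + I*sqrt(2)))) = 1/(42 + 6*I*sqrt(2))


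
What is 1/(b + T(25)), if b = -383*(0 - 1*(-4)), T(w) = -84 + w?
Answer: -1/1591 ≈ -0.00062854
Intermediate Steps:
b = -1532 (b = -383*(0 + 4) = -383*4 = -1532)
1/(b + T(25)) = 1/(-1532 + (-84 + 25)) = 1/(-1532 - 59) = 1/(-1591) = -1/1591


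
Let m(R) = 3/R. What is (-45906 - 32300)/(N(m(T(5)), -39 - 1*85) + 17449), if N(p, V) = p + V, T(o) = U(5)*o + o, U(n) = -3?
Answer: -782060/173247 ≈ -4.5141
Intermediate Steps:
T(o) = -2*o (T(o) = -3*o + o = -2*o)
N(p, V) = V + p
(-45906 - 32300)/(N(m(T(5)), -39 - 1*85) + 17449) = (-45906 - 32300)/(((-39 - 1*85) + 3/((-2*5))) + 17449) = -78206/(((-39 - 85) + 3/(-10)) + 17449) = -78206/((-124 + 3*(-1/10)) + 17449) = -78206/((-124 - 3/10) + 17449) = -78206/(-1243/10 + 17449) = -78206/173247/10 = -78206*10/173247 = -782060/173247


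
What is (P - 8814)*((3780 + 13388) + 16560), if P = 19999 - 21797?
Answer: -357921536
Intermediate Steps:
P = -1798
(P - 8814)*((3780 + 13388) + 16560) = (-1798 - 8814)*((3780 + 13388) + 16560) = -10612*(17168 + 16560) = -10612*33728 = -357921536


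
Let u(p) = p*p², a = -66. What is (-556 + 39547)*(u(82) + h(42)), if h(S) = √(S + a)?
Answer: 21498389688 + 77982*I*√6 ≈ 2.1498e+10 + 1.9102e+5*I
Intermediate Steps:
u(p) = p³
h(S) = √(-66 + S) (h(S) = √(S - 66) = √(-66 + S))
(-556 + 39547)*(u(82) + h(42)) = (-556 + 39547)*(82³ + √(-66 + 42)) = 38991*(551368 + √(-24)) = 38991*(551368 + 2*I*√6) = 21498389688 + 77982*I*√6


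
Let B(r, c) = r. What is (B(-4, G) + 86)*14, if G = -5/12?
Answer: 1148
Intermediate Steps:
G = -5/12 (G = -5*1/12 = -5/12 ≈ -0.41667)
(B(-4, G) + 86)*14 = (-4 + 86)*14 = 82*14 = 1148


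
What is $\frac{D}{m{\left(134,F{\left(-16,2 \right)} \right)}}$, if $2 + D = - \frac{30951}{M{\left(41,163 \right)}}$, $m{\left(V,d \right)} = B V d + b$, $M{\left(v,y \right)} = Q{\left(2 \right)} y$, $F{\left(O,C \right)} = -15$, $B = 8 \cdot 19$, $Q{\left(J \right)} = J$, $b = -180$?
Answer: $\frac{31603}{99658200} \approx 0.00031711$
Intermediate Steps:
$B = 152$
$M{\left(v,y \right)} = 2 y$
$m{\left(V,d \right)} = -180 + 152 V d$ ($m{\left(V,d \right)} = 152 V d - 180 = -180 + 152 V d$)
$D = - \frac{31603}{326}$ ($D = -2 - \frac{30951}{2 \cdot 163} = -2 - \frac{30951}{326} = - \frac{31603}{326} \approx -96.942$)
$\frac{D}{m{\left(134,F{\left(-16,2 \right)} \right)}} = - \frac{31603}{326 \left(-180 + 152 \cdot 134 \left(-15\right)\right)} = - \frac{31603}{326 \left(-180 - 305520\right)} = - \frac{31603}{326 \left(-305700\right)} = \left(- \frac{31603}{326}\right) \left(- \frac{1}{305700}\right) = \frac{31603}{99658200}$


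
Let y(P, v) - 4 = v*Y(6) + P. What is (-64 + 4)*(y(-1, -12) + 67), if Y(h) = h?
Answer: 120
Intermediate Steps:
y(P, v) = 4 + P + 6*v (y(P, v) = 4 + (v*6 + P) = 4 + (6*v + P) = 4 + (P + 6*v) = 4 + P + 6*v)
(-64 + 4)*(y(-1, -12) + 67) = (-64 + 4)*((4 - 1 + 6*(-12)) + 67) = -60*((4 - 1 - 72) + 67) = -60*(-69 + 67) = -60*(-2) = 120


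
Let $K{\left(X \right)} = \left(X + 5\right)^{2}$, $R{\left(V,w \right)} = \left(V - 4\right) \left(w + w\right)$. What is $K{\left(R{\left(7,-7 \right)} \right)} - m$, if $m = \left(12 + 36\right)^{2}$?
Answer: $-935$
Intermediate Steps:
$R{\left(V,w \right)} = 2 w \left(-4 + V\right)$ ($R{\left(V,w \right)} = \left(-4 + V\right) 2 w = 2 w \left(-4 + V\right)$)
$K{\left(X \right)} = \left(5 + X\right)^{2}$
$m = 2304$ ($m = 48^{2} = 2304$)
$K{\left(R{\left(7,-7 \right)} \right)} - m = \left(5 + 2 \left(-7\right) \left(-4 + 7\right)\right)^{2} - 2304 = \left(5 + 2 \left(-7\right) 3\right)^{2} - 2304 = \left(5 - 42\right)^{2} - 2304 = \left(-37\right)^{2} - 2304 = 1369 - 2304 = -935$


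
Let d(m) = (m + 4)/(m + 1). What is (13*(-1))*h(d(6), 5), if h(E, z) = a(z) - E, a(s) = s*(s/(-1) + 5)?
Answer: 130/7 ≈ 18.571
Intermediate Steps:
a(s) = s*(5 - s) (a(s) = s*(s*(-1) + 5) = s*(-s + 5) = s*(5 - s))
d(m) = (4 + m)/(1 + m)
h(E, z) = -E + z*(5 - z) (h(E, z) = z*(5 - z) - E = -E + z*(5 - z))
(13*(-1))*h(d(6), 5) = (13*(-1))*(-(4 + 6)/(1 + 6) - 1*5*(-5 + 5)) = -13*(-10/7 - 1*5*0) = -13*(-10/7 + 0) = -13*(-10/7) = 130/7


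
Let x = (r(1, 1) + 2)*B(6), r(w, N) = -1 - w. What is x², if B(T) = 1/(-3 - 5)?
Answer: 0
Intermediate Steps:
B(T) = -⅛ (B(T) = 1/(-8) = -⅛)
x = 0 (x = ((-1 - 1*1) + 2)*(-⅛) = ((-1 - 1) + 2)*(-⅛) = (-2 + 2)*(-⅛) = 0*(-⅛) = 0)
x² = 0² = 0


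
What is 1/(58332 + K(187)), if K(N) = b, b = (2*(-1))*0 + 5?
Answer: 1/58337 ≈ 1.7142e-5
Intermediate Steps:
b = 5 (b = -2*0 + 5 = 0 + 5 = 5)
K(N) = 5
1/(58332 + K(187)) = 1/(58332 + 5) = 1/58337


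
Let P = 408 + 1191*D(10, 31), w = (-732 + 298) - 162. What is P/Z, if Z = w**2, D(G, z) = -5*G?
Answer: -29571/177608 ≈ -0.16650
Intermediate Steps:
w = -596 (w = -434 - 162 = -596)
P = -59142 (P = 408 + 1191*(-5*10) = 408 + 1191*(-50) = 408 - 59550 = -59142)
Z = 355216 (Z = (-596)**2 = 355216)
P/Z = -59142/355216 = -59142*1/355216 = -29571/177608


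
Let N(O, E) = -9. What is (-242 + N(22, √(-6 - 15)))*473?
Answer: -118723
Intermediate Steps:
(-242 + N(22, √(-6 - 15)))*473 = (-242 - 9)*473 = -251*473 = -118723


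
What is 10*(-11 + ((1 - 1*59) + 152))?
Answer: 830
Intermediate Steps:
10*(-11 + ((1 - 1*59) + 152)) = 10*(-11 + ((1 - 59) + 152)) = 10*(-11 + (-58 + 152)) = 10*(-11 + 94) = 10*83 = 830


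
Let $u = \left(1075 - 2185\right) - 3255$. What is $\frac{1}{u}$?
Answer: $- \frac{1}{4365} \approx -0.0002291$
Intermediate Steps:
$u = -4365$ ($u = -1110 - 3255 = -4365$)
$\frac{1}{u} = \frac{1}{-4365} = - \frac{1}{4365}$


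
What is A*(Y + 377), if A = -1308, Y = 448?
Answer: -1079100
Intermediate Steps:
A*(Y + 377) = -1308*(448 + 377) = -1308*825 = -1079100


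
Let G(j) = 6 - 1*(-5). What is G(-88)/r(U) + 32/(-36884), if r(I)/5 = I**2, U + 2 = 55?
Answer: -10929/129508945 ≈ -8.4388e-5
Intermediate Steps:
G(j) = 11 (G(j) = 6 + 5 = 11)
U = 53 (U = -2 + 55 = 53)
r(I) = 5*I**2
G(-88)/r(U) + 32/(-36884) = 11/((5*53**2)) + 32/(-36884) = 11/((5*2809)) + 32*(-1/36884) = 11/14045 - 8/9221 = -10929/129508945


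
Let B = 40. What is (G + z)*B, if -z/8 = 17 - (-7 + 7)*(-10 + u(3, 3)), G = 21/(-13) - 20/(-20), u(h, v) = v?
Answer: -71040/13 ≈ -5464.6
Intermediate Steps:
G = -8/13 (G = 21*(-1/13) - 20*(-1/20) = -21/13 + 1 = -8/13 ≈ -0.61539)
z = -136 (z = -8*(17 - (-7 + 7)*(-10 + 3)) = -8*(17 - 0*(-7)) = -8*(17 - 1*0) = -8*(17 + 0) = -8*17 = -136)
(G + z)*B = (-8/13 - 136)*40 = -1776/13*40 = -71040/13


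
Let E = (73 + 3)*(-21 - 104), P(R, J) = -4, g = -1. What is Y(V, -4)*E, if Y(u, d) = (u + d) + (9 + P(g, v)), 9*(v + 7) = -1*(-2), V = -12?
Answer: 104500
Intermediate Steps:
v = -61/9 (v = -7 + (-1*(-2))/9 = -7 + (⅑)*2 = -7 + 2/9 = -61/9 ≈ -6.7778)
E = -9500 (E = 76*(-125) = -9500)
Y(u, d) = 5 + d + u (Y(u, d) = (u + d) + (9 - 4) = (d + u) + 5 = 5 + d + u)
Y(V, -4)*E = (5 - 4 - 12)*(-9500) = -11*(-9500) = 104500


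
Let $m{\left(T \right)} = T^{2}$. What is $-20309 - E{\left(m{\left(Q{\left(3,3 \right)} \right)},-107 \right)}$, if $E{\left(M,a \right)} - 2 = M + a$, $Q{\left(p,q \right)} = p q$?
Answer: $-20285$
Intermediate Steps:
$E{\left(M,a \right)} = 2 + M + a$ ($E{\left(M,a \right)} = 2 + \left(M + a\right) = 2 + M + a$)
$-20309 - E{\left(m{\left(Q{\left(3,3 \right)} \right)},-107 \right)} = -20309 - \left(2 + \left(3 \cdot 3\right)^{2} - 107\right) = -20309 - \left(2 + 9^{2} - 107\right) = -20309 - \left(2 + 81 - 107\right) = -20309 - -24 = -20309 + 24 = -20285$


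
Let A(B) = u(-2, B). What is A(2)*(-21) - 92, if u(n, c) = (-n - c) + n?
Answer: -50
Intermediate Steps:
u(n, c) = -c (u(n, c) = (-c - n) + n = -c)
A(B) = -B
A(2)*(-21) - 92 = -1*2*(-21) - 92 = -2*(-21) - 92 = 42 - 92 = -50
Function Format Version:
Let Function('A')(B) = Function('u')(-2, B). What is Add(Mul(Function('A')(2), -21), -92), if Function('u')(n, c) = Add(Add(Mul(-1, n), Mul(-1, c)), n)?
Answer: -50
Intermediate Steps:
Function('u')(n, c) = Mul(-1, c) (Function('u')(n, c) = Add(Add(Mul(-1, c), Mul(-1, n)), n) = Mul(-1, c))
Function('A')(B) = Mul(-1, B)
Add(Mul(Function('A')(2), -21), -92) = Add(Mul(Mul(-1, 2), -21), -92) = Add(Mul(-2, -21), -92) = Add(42, -92) = -50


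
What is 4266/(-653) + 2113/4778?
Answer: -19003159/3120034 ≈ -6.0907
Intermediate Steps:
4266/(-653) + 2113/4778 = 4266*(-1/653) + 2113*(1/4778) = -4266/653 + 2113/4778 = -19003159/3120034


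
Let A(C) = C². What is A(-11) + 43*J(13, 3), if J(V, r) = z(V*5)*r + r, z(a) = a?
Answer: 8635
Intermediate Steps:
J(V, r) = r + 5*V*r (J(V, r) = (V*5)*r + r = (5*V)*r + r = 5*V*r + r = r + 5*V*r)
A(-11) + 43*J(13, 3) = (-11)² + 43*(3*(1 + 5*13)) = 121 + 43*(3*(1 + 65)) = 121 + 43*(3*66) = 121 + 43*198 = 121 + 8514 = 8635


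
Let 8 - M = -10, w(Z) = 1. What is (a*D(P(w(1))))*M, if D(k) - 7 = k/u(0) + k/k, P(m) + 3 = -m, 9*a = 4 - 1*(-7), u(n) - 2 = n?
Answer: 132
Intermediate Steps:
u(n) = 2 + n
a = 11/9 (a = (4 - 1*(-7))/9 = (4 + 7)/9 = (⅑)*11 = 11/9 ≈ 1.2222)
P(m) = -3 - m
M = 18 (M = 8 - 1*(-10) = 8 + 10 = 18)
D(k) = 8 + k/2 (D(k) = 7 + (k/(2 + 0) + k/k) = 7 + (k/2 + 1) = 7 + (1 + k/2) = 8 + k/2)
(a*D(P(w(1))))*M = (11*(8 + (-3 - 1*1)/2)/9)*18 = (11*(8 + (-3 - 1)/2)/9)*18 = (11*(8 + (½)*(-4))/9)*18 = (11*(8 - 2)/9)*18 = ((11/9)*6)*18 = (22/3)*18 = 132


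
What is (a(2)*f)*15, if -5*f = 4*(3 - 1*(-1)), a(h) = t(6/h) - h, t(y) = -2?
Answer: 192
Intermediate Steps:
a(h) = -2 - h
f = -16/5 (f = -4*(3 - 1*(-1))/5 = -4*(3 + 1)/5 = -4*4/5 = -⅕*16 = -16/5 ≈ -3.2000)
(a(2)*f)*15 = ((-2 - 1*2)*(-16/5))*15 = ((-2 - 2)*(-16/5))*15 = -4*(-16/5)*15 = (64/5)*15 = 192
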